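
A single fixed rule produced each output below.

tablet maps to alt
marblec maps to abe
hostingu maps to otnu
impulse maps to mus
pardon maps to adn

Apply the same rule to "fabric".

arc

What's happening: keep every other character starting from the second (positions 2nd, 4th, 6th, ...).
Doing the same to "fabric": "arc".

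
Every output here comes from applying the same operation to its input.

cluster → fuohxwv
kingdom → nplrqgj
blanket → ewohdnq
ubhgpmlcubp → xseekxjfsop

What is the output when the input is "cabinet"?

Looking at the pairs, the operation is to shift every letter 3 places forward in the alphabet (wrapping around), then take characters alternately from the front and the back (1st, last, 2nd, 2nd-last, ...).
"cabinet" → "fdelqhw" → "fwdheql".

fwdheql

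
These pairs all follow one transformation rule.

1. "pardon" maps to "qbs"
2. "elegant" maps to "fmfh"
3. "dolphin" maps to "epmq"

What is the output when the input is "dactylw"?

What's happening: shift every letter 1 place forward in the alphabet (wrapping around), then delete the last 3 characters.
Applying both steps to "dactylw": "ebduzmx", then "ebdu".

ebdu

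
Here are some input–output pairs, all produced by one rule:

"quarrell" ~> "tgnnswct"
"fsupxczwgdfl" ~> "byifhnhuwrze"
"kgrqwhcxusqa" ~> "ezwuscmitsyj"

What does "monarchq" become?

The pattern: shift every letter 2 places forward in the alphabet (wrapping around), then swap the front and back halves of the string.
On "monarchq": the first step gives "oqpctejs", and the second then gives "tejsoqpc".

tejsoqpc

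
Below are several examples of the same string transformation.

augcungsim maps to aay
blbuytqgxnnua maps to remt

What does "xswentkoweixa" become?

Each output is the input with this applied: keep one character in every 3, starting at position 2 (positions 2nd, 5th, 8th, ...), then shift every letter 6 places forward in the alphabet (wrapping around).
Applying both steps to "xswentkoweixa": "snoi", then "ytuo".

ytuo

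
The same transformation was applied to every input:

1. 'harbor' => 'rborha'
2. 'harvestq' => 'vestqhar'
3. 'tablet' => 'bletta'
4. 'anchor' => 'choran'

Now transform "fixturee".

tureefix

The transformation: move the last character to the front, then swap the front and back halves of the string.
For "fixturee", step one produces "efixture"; step two turns that into "tureefix".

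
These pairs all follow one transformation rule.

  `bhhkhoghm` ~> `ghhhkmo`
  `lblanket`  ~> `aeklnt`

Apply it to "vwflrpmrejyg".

efgjlmprry

Each output is the input with this applied: delete the first 2 characters, then sort the characters into alphabetical order.
Starting from "vwflrpmrejyg": after the first operation, "flrpmrejyg"; after the second, "efgjlmprry".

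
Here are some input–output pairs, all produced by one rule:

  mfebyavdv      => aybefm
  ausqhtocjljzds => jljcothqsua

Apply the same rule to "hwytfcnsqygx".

Looking at the pairs, the operation is to reverse the string, then delete the first 3 characters.
"hwytfcnsqygx" → "xgyqsncftywh" → "qsncftywh".

qsncftywh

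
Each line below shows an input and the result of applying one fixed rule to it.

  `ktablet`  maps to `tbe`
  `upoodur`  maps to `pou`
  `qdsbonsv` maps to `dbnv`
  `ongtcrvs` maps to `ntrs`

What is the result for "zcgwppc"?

What's happening: keep every other character starting from the second (positions 2nd, 4th, 6th, ...).
On "zcgwppc" that produces "cwp".

cwp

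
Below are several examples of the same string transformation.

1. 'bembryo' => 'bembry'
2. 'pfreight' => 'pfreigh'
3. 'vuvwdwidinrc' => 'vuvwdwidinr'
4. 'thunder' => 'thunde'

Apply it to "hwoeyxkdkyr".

In each case the input is transformed by: delete the last character.
On "hwoeyxkdkyr" that produces "hwoeyxkdky".

hwoeyxkdky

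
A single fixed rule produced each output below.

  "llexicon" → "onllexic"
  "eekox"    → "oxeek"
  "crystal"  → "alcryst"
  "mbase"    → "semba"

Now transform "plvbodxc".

xcplvbod

Looking at the pairs, the operation is to move the last 2 characters to the front (rotate right by 2).
Applying that to "plvbodxc" gives "xcplvbod".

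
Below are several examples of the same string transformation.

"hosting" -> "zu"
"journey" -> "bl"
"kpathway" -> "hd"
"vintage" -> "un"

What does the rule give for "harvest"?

yz

Each output is the input with this applied: shift every letter 7 places forward in the alphabet (wrapping around), then keep one character in every 3, starting at position 3 (positions 3rd, 6th, 9th, ...).
On "harvest": the first step gives "ohyclza", and the second then gives "yz".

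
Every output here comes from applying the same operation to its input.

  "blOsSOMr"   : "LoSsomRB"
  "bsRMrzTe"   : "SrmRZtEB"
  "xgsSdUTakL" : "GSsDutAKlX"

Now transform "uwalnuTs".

Looking at the pairs, the operation is to flip the case of every letter, then move the first character to the end.
On "uwalnuTs" that produces "WALNUtSU".

WALNUtSU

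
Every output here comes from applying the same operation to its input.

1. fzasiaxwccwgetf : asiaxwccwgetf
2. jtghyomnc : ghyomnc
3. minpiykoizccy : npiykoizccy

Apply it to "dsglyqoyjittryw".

Rule — delete the first 2 characters.
Doing the same to "dsglyqoyjittryw": "glyqoyjittryw".

glyqoyjittryw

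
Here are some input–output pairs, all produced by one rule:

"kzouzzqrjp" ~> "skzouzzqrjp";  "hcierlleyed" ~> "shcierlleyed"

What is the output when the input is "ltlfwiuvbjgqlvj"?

Rule — prepend "s".
Applying that to "ltlfwiuvbjgqlvj" gives "sltlfwiuvbjgqlvj".

sltlfwiuvbjgqlvj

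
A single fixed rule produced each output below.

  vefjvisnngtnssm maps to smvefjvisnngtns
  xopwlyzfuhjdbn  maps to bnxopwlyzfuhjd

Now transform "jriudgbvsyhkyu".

yujriudgbvsyhk

The pattern: move the last 2 characters to the front (rotate right by 2).
On "jriudgbvsyhkyu" that produces "yujriudgbvsyhk".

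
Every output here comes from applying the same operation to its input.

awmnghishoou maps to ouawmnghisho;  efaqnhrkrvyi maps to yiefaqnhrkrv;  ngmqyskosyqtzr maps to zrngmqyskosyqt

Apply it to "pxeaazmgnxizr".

Rule — move the last 2 characters to the front (rotate right by 2).
For "pxeaazmgnxizr" the result is "zrpxeaazmgnxi".

zrpxeaazmgnxi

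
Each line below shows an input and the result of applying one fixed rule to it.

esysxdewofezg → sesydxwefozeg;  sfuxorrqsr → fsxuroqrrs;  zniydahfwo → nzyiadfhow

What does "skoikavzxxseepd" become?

What's happening: swap each adjacent pair of characters (1↔2, 3↔4, ...).
Doing the same to "skoikavzxxseepd": "ksioakzvxxesped".

ksioakzvxxesped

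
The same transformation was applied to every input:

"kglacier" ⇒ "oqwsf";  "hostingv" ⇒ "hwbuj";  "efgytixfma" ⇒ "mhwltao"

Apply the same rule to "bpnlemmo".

Rule — delete the first 3 characters, then shift every letter 12 places backward in the alphabet (wrapping around).
Applying both steps to "bpnlemmo": "lemmo", then "zsaac".

zsaac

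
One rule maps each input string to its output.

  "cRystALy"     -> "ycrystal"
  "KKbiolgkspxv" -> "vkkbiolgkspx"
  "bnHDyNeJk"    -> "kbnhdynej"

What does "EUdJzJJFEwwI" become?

ieudjzjjfeww

What's happening: move the last character to the front, then convert every letter to lowercase.
So "EUdJzJJFEwwI" becomes "ieudjzjjfeww".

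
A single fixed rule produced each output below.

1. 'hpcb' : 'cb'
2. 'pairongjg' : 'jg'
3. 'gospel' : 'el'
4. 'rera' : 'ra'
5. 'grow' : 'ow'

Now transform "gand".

nd

Each output is the input with this applied: keep only the last 2 characters.
On "gand" that produces "nd".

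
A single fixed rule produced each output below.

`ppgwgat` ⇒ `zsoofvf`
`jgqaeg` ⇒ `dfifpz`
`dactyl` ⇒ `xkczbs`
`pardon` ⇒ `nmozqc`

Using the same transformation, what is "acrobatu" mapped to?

stzbqnaz

The transformation: move the last 2 characters to the front (rotate right by 2), then shift every letter 1 place backward in the alphabet (wrapping around).
Working it through for "acrobatu": intermediate "tuacroba", final "stzbqnaz".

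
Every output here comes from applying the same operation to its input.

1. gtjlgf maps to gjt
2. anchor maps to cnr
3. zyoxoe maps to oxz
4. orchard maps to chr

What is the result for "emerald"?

Looking at the pairs, the operation is to sort the characters into alphabetical order, then keep every other character starting from the second (positions 2nd, 4th, 6th, ...).
Applying that to "emerald" gives "dem".

dem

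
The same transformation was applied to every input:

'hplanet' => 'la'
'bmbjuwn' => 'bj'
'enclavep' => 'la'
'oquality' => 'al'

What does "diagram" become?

Looking at the pairs, the operation is to delete the last 3 characters, then keep only the last 2 characters.
Applying both steps to "diagram": "diag", then "ag".
(Check on "enclavep": → "encla" → "la" ✓)

ag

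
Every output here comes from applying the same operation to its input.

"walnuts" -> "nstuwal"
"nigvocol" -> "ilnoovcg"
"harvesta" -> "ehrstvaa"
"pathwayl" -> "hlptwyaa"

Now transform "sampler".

lmprsae

What's happening: sort the characters into alphabetical order, then move the first 2 characters to the end (rotate left by 2).
For "sampler" the result is "lmprsae".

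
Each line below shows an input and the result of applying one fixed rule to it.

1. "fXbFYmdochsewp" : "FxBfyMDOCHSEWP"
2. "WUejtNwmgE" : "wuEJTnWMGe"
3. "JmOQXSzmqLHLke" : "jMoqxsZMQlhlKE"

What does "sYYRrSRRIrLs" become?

What's happening: flip the case of every letter.
Applying that to "sYYRrSRRIrLs" gives "SyyrRsrriRlS".

SyyrRsrriRlS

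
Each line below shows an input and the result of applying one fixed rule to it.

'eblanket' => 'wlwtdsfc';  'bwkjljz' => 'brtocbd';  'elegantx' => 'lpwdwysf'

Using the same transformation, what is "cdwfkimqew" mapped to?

Each output is the input with this applied: shift every letter 8 places backward in the alphabet (wrapping around), then move the last 2 characters to the front (rotate right by 2).
For "cdwfkimqew", step one produces "uvoxcaeiwo"; step two turns that into "wouvoxcaei".

wouvoxcaei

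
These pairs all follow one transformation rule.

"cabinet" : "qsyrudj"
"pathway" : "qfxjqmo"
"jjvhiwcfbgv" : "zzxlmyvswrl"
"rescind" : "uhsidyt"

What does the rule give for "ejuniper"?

The rule is to swap each adjacent pair of characters (1↔2, 3↔4, ...), then shift every letter 10 places backward in the alphabet (wrapping around).
On "ejuniper": the first step gives "jenupire", and the second then gives "zudkfyhu".
(Check on "pathway": → "aphtawy" → "qfxjqmo" ✓)

zudkfyhu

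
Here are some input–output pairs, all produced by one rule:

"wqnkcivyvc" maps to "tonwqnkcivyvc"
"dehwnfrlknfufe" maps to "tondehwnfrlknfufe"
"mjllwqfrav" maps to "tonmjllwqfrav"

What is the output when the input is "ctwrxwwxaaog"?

tonctwrxwwxaaog

The rule is to prepend "ton".
On "ctwrxwwxaaog" that produces "tonctwrxwwxaaog".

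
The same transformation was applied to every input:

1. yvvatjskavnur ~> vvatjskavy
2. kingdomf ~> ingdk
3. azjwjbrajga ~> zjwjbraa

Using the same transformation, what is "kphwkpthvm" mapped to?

The pattern: delete the last 3 characters, then move the first character to the end.
For "kphwkpthvm", step one produces "kphwkpt"; step two turns that into "phwkptk".

phwkptk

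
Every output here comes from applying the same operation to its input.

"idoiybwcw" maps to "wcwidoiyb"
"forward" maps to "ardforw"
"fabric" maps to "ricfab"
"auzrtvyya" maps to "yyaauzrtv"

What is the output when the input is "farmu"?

The pattern: move the last 3 characters to the front (rotate right by 3).
For "farmu" the result is "rmufa".

rmufa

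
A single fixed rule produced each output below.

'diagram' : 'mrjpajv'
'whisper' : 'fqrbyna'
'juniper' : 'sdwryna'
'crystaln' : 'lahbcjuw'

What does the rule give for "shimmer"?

Looking at the pairs, the operation is to shift every letter 9 places forward in the alphabet (wrapping around).
"shimmer" → "bqrvvna".

bqrvvna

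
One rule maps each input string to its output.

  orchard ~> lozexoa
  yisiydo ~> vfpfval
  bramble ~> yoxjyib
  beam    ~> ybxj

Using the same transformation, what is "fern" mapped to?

cbok

The rule is to shift every letter 3 places backward in the alphabet (wrapping around).
For "fern" the result is "cbok".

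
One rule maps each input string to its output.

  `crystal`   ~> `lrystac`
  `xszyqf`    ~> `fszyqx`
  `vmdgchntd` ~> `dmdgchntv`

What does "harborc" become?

The rule is to swap the first and last characters.
Applying that to "harborc" gives "carborh".

carborh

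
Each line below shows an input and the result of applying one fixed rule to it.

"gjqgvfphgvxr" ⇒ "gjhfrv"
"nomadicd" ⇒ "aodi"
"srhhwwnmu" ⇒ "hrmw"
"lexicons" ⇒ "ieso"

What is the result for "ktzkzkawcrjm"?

The transformation: keep every other character starting from the second (positions 2nd, 4th, 6th, ...), then swap each adjacent pair of characters (1↔2, 3↔4, ...).
Starting from "ktzkzkawcrjm": after the first operation, "tkkwrm"; after the second, "ktwkmr".

ktwkmr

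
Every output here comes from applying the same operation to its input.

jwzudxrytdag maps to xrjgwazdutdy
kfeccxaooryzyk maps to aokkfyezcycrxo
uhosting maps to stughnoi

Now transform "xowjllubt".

llxtobwuj

The transformation: take characters alternately from the front and the back (1st, last, 2nd, 2nd-last, ...), then move the last 2 characters to the front (rotate right by 2).
Working it through for "xowjllubt": intermediate "xtobwujll", final "llxtobwuj".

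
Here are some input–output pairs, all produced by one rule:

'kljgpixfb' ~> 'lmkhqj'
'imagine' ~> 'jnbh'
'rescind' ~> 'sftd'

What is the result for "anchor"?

The transformation: shift every letter 1 place forward in the alphabet (wrapping around), then delete the last 3 characters.
For "anchor", step one produces "bodips"; step two turns that into "bod".

bod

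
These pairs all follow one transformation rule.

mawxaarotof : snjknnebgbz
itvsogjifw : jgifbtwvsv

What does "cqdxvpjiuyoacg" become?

tdqkicwvhlbnpp

In each case the input is transformed by: shift every letter 13 places forward in the alphabet (wrapping around) — i.e. ROT13, then swap the first and last characters.
Starting from "cqdxvpjiuyoacg": after the first operation, "pdqkicwvhlbnpt"; after the second, "tdqkicwvhlbnpp".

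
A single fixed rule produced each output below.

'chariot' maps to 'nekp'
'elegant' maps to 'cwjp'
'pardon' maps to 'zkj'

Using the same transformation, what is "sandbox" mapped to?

Rule — shift every letter 4 places backward in the alphabet (wrapping around), then delete the first 3 characters.
Working it through for "sandbox": intermediate "owjzxkt", final "zxkt".

zxkt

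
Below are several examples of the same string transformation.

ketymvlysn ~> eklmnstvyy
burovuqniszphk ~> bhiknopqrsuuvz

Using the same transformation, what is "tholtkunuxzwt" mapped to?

What's happening: sort the characters into alphabetical order.
So "tholtkunuxzwt" becomes "hklnotttuuwxz".

hklnotttuuwxz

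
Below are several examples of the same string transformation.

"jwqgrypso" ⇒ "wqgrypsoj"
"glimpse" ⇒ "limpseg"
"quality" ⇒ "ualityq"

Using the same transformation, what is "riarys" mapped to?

What's happening: move the first character to the end.
On "riarys" that produces "iarysr".

iarysr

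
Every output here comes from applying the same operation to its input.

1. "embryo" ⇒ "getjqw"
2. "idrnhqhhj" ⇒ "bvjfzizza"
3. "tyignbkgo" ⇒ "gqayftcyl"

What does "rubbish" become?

The rule is to swap the first and last characters, then shift every letter 8 places backward in the alphabet (wrapping around).
Working it through for "rubbish": intermediate "hubbisr", final "zmttakj".

zmttakj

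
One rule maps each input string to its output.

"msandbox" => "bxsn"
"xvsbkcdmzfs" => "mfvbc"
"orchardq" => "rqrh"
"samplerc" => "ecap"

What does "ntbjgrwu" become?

rutj

In each case the input is transformed by: keep every other character starting from the second (positions 2nd, 4th, 6th, ...), then move the last 2 characters to the front (rotate right by 2).
Working it through for "ntbjgrwu": intermediate "tjru", final "rutj".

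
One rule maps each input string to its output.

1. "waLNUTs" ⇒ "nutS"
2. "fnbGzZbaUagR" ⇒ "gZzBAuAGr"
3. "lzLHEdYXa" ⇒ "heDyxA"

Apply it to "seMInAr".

Rule — delete the first 3 characters, then flip the case of every letter.
Starting from "seMInAr": after the first operation, "InAr"; after the second, "iNaR".

iNaR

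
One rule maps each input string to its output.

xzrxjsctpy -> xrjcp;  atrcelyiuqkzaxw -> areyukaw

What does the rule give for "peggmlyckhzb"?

pgmykz

The transformation: keep every other character starting from the first (positions 1st, 3rd, 5th, ...).
For "peggmlyckhzb" the result is "pgmykz".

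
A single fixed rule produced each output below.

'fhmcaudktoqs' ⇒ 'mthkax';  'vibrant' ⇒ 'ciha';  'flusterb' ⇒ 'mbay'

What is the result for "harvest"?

The rule is to keep every other character starting from the first (positions 1st, 3rd, 5th, ...), then shift every letter 7 places forward in the alphabet (wrapping around).
"harvest" → "hret" → "oyla".

oyla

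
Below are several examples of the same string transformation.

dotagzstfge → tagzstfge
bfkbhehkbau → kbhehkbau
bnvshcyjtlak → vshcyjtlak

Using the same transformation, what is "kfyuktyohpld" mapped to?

yuktyohpld

Each output is the input with this applied: delete the first 2 characters.
On "kfyuktyohpld" that produces "yuktyohpld".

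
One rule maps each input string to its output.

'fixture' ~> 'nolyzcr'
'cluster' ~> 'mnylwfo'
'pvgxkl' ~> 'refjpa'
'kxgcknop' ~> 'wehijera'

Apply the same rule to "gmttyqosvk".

nskimpeagn

In each case the input is transformed by: move the first 3 characters to the end (rotate left by 3), then shift every letter 6 places backward in the alphabet (wrapping around).
On "gmttyqosvk": the first step gives "tyqosvkgmt", and the second then gives "nskimpeagn".
(Check on "pvgxkl": → "xklpvg" → "refjpa" ✓)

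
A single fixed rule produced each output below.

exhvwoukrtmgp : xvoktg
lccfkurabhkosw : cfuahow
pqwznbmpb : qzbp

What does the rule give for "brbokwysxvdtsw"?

Looking at the pairs, the operation is to keep every other character starting from the second (positions 2nd, 4th, 6th, ...).
"brbokwysxvdtsw" → "rowsvtw".

rowsvtw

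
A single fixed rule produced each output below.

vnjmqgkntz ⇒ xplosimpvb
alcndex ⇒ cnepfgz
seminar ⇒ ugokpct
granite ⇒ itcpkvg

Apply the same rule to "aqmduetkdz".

The rule is to shift every letter 2 places forward in the alphabet (wrapping around).
So "aqmduetkdz" becomes "csofwgvmfb".

csofwgvmfb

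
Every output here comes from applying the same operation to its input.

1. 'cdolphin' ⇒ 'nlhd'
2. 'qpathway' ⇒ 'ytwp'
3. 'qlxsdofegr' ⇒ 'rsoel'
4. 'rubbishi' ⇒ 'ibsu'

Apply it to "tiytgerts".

ttei

Rule — keep every other character starting from the second (positions 2nd, 4th, 6th, ...), then swap the first and last characters.
Starting from "tiytgerts": after the first operation, "itet"; after the second, "ttei".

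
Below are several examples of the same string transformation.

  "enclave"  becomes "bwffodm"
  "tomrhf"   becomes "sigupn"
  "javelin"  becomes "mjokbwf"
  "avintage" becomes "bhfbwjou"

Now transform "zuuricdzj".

eakavvsjd

In each case the input is transformed by: shift every letter 1 place forward in the alphabet (wrapping around), then move the last 3 characters to the front (rotate right by 3).
Starting from "zuuricdzj": after the first operation, "avvsjdeak"; after the second, "eakavvsjd".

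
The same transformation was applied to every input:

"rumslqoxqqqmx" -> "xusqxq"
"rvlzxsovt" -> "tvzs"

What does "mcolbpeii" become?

iclp

The pattern: move the last 2 characters to the front (rotate right by 2), then keep every other character starting from the second (positions 2nd, 4th, 6th, ...).
For "mcolbpeii" the result is "iclp".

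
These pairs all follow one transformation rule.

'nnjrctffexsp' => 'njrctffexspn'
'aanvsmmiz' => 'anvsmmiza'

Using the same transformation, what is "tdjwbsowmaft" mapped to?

The transformation: move the first character to the end.
So "tdjwbsowmaft" becomes "djwbsowmaftt".

djwbsowmaftt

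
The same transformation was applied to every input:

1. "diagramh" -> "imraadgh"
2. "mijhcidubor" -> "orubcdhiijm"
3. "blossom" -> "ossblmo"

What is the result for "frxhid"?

The pattern: sort the characters into alphabetical order, then move the last 3 characters to the front (rotate right by 3).
Working it through for "frxhid": intermediate "dfhirx", final "irxdfh".

irxdfh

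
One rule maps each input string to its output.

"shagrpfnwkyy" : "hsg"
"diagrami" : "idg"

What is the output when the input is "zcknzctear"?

czn

In each case the input is transformed by: swap each adjacent pair of characters (1↔2, 3↔4, ...), then keep only the first 3 characters.
On "zcknzctear": the first step gives "cznkczetra", and the second then gives "czn".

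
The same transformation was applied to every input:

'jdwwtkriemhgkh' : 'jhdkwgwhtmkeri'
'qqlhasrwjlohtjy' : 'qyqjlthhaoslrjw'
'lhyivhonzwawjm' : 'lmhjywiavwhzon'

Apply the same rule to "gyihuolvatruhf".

Each output is the input with this applied: take characters alternately from the front and the back (1st, last, 2nd, 2nd-last, ...).
"gyihuolvatruhf" → "gfyhiuhrutoalv".

gfyhiuhrutoalv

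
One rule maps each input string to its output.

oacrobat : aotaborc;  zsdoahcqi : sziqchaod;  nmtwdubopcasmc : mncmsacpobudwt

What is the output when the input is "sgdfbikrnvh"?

In each case the input is transformed by: reverse the string, then move the last 2 characters to the front (rotate right by 2).
Applying both steps to "sgdfbikrnvh": "hvnrkibfdgs", then "gshvnrkibfd".

gshvnrkibfd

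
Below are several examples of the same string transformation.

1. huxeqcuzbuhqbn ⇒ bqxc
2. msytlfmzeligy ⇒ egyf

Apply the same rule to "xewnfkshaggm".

In each case the input is transformed by: keep one character in every 3, starting at position 3 (positions 3rd, 6th, 9th, ...), then swap the front and back halves of the string.
"xewnfkshaggm" → "wkam" → "amwk".

amwk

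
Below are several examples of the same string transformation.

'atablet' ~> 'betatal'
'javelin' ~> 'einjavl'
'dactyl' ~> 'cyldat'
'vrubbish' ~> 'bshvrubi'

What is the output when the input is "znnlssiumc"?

The rule is to move the last 3 characters to the front (rotate right by 3), then swap the first and last characters.
On "znnlssiumc": the first step gives "umcznnlssi", and the second then gives "imcznnlssu".

imcznnlssu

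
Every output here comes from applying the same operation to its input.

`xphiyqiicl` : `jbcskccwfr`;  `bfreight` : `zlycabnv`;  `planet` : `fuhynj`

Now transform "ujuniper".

The rule is to shift every letter 6 places backward in the alphabet (wrapping around), then move the first character to the end.
Working it through for "ujuniper": intermediate "odohcjyl", final "dohcjylo".
(Check on "planet": → "jfuhyn" → "fuhynj" ✓)

dohcjylo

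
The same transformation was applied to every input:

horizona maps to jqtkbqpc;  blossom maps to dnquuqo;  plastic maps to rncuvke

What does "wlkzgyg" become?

ynmbiai

Rule — shift every letter 2 places forward in the alphabet (wrapping around).
Applying that to "wlkzgyg" gives "ynmbiai".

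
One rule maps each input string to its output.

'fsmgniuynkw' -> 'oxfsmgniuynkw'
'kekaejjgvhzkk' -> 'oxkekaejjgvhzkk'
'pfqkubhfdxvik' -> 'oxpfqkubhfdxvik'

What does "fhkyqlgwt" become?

What's happening: prepend "ox".
For "fhkyqlgwt" the result is "oxfhkyqlgwt".

oxfhkyqlgwt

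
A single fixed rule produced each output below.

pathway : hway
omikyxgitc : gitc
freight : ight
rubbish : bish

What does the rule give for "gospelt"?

In each case the input is transformed by: keep only the last 4 characters.
Doing the same to "gospelt": "pelt".

pelt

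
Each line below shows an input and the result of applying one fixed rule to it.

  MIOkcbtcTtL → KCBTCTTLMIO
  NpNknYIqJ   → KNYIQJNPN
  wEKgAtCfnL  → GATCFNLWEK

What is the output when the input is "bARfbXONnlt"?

FBXONNLTBAR

Each output is the input with this applied: move the first 3 characters to the end (rotate left by 3), then convert every letter to uppercase.
On "bARfbXONnlt" that produces "FBXONNLTBAR".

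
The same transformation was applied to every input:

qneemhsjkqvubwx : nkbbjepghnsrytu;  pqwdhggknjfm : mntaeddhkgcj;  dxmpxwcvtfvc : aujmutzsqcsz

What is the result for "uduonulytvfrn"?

rarlkrivqscok

The rule is to shift every letter 3 places backward in the alphabet (wrapping around).
Applying that to "uduonulytvfrn" gives "rarlkrivqscok".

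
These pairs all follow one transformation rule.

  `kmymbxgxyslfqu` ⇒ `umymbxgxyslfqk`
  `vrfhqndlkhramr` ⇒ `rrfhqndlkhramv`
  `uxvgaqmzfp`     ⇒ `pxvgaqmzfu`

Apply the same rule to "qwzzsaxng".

gwzzsaxnq

The pattern: swap the first and last characters.
So "qwzzsaxng" becomes "gwzzsaxnq".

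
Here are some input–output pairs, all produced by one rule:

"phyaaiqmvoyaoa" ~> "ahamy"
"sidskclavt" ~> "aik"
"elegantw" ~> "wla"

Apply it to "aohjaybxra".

xoa

Each output is the input with this applied: keep one character in every 3, starting at position 2 (positions 2nd, 5th, 8th, ...), then move the last character to the front.
Applying both steps to "aohjaybxra": "oax", then "xoa".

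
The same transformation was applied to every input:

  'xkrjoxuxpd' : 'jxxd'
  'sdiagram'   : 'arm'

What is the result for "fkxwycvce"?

wcc

The transformation: delete the first 2 characters, then keep every other character starting from the second (positions 2nd, 4th, 6th, ...).
"fkxwycvce" → "xwycvce" → "wcc".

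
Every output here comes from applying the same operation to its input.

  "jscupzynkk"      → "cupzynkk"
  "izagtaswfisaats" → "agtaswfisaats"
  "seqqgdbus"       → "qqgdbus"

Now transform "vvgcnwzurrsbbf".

gcnwzurrsbbf

The rule is to delete the first 2 characters.
"vvgcnwzurrsbbf" → "gcnwzurrsbbf".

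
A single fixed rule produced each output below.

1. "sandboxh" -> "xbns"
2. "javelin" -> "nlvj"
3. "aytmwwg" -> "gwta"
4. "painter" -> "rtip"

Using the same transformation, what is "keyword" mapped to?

The rule is to keep every other character starting from the first (positions 1st, 3rd, 5th, ...), then reverse the string.
"keyword" → "doyk".

doyk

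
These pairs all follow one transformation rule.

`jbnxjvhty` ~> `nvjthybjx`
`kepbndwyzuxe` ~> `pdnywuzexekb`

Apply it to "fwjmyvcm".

jvymcwfm

The rule is to swap each adjacent pair of characters (1↔2, 3↔4, ...), then move the first 3 characters to the end (rotate left by 3).
On "fwjmyvcm": the first step gives "wfmjvymc", and the second then gives "jvymcwfm".
(Check on "jbnxjvhty": → "bjxnvjthy" → "nvjthybjx" ✓)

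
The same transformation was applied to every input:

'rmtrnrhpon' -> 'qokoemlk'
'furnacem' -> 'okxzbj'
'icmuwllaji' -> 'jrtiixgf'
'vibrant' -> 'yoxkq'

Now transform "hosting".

pqfkd

What's happening: shift every letter 3 places backward in the alphabet (wrapping around), then delete the first 2 characters.
Starting from "hosting": after the first operation, "elpqfkd"; after the second, "pqfkd".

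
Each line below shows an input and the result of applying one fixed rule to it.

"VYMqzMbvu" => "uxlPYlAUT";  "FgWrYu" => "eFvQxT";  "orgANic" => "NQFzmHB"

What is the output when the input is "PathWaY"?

oZSGvZx

The pattern: shift every letter 1 place backward in the alphabet (wrapping around), then flip the case of every letter.
Applying both steps to "PathWaY": "OzsgVzX", then "oZSGvZx".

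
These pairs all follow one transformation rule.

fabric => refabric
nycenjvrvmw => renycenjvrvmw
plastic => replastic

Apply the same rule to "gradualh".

regradualh

Rule — prepend "re".
On "gradualh" that produces "regradualh".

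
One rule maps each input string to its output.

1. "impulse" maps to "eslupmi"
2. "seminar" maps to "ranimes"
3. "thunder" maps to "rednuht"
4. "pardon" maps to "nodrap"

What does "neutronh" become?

Rule — reverse the string.
Applying that to "neutronh" gives "hnortuen".

hnortuen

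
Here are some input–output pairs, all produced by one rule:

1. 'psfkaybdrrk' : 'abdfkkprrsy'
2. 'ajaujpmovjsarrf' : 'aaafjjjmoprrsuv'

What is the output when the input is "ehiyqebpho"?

In each case the input is transformed by: sort the characters into alphabetical order.
Applying that to "ehiyqebpho" gives "beehhiopqy".

beehhiopqy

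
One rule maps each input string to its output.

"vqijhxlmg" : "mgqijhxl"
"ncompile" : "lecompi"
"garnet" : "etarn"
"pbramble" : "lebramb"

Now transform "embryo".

yombr

The transformation: delete the first character, then move the last 2 characters to the front (rotate right by 2).
On "embryo" that produces "yombr".
(Check on "garnet": → "arnet" → "etarn" ✓)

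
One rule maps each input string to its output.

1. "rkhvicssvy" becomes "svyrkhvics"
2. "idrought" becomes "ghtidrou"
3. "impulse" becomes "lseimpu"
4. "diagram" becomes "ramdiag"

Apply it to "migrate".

The transformation: move the last 3 characters to the front (rotate right by 3).
On "migrate" that produces "atemigr".

atemigr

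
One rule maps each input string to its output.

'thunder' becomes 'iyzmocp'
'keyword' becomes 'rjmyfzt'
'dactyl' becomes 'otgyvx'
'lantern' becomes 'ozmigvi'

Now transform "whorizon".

mdujircj

Looking at the pairs, the operation is to shift every letter 5 places backward in the alphabet (wrapping around), then move the first 3 characters to the end (rotate left by 3).
For "whorizon", step one produces "rcjmduji"; step two turns that into "mdujircj".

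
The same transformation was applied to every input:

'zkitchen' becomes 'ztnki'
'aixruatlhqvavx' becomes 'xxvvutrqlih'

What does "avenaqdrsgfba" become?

The pattern: sort the characters into reverse alphabetical order, then delete the last 3 characters.
For "avenaqdrsgfba" the result is "vsrqngfedb".

vsrqngfedb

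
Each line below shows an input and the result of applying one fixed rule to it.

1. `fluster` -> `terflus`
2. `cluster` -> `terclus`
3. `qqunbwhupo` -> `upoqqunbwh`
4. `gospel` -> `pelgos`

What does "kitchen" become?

The rule is to move the last 3 characters to the front (rotate right by 3).
Doing the same to "kitchen": "henkitc".

henkitc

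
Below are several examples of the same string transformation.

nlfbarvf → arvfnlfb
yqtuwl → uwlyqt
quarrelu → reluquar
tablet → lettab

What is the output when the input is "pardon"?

donpar

The rule is to swap the front and back halves of the string.
Applying that to "pardon" gives "donpar".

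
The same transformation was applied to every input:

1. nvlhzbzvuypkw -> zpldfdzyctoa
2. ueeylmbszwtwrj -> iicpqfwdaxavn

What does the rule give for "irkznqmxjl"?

Rule — shift every letter 4 places forward in the alphabet (wrapping around), then delete the first character.
Applying both steps to "irkznqmxjl": "mvodruqbnp", then "vodruqbnp".

vodruqbnp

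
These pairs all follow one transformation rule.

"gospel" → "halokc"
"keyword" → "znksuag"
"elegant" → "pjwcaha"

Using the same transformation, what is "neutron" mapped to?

jknpqaj

The transformation: reverse the string, then shift every letter 4 places backward in the alphabet (wrapping around).
Applying both steps to "neutron": "nortuen", then "jknpqaj".
(Check on "keyword": → "drowyek" → "znksuag" ✓)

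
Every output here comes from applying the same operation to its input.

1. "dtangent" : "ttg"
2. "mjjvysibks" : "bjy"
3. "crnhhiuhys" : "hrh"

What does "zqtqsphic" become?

The rule is to keep one character in every 3, starting at position 2 (positions 2nd, 5th, 8th, ...), then move the last character to the front.
Applying both steps to "zqtqsphic": "qsi", then "iqs".

iqs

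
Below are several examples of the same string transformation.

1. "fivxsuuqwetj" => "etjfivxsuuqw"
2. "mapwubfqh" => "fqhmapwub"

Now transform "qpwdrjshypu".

ypuqpwdrjsh

Looking at the pairs, the operation is to move the last 3 characters to the front (rotate right by 3).
Applying that to "qpwdrjshypu" gives "ypuqpwdrjsh".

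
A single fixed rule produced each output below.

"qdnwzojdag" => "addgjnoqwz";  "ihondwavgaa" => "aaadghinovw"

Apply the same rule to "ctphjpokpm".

What's happening: sort the characters into alphabetical order.
For "ctphjpokpm" the result is "chjkmopppt".

chjkmopppt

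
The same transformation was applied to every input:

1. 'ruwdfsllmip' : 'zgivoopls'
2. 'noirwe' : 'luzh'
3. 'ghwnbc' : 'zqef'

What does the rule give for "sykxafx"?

In each case the input is transformed by: shift every letter 3 places forward in the alphabet (wrapping around), then delete the first 2 characters.
Working it through for "sykxafx": intermediate "vbnadia", final "nadia".

nadia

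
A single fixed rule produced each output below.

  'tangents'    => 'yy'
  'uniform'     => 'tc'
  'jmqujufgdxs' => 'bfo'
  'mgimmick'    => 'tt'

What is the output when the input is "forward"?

The transformation: shift every letter 11 places forward in the alphabet (wrapping around), then keep one character in every 3, starting at position 3 (positions 3rd, 6th, 9th, ...).
"forward" → "qzchlco" → "cc".

cc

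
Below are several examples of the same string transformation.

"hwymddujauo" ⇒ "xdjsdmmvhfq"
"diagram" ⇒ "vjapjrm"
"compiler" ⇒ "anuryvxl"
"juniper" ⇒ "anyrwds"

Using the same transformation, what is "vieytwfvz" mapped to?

ieofchnre

What's happening: shift every letter 9 places forward in the alphabet (wrapping around), then reverse the string.
Working it through for "vieytwfvz": intermediate "ernhcfoei", final "ieofchnre".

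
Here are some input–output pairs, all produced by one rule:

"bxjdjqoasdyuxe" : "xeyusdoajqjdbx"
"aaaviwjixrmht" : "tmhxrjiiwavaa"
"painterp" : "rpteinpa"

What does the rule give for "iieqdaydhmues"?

The transformation: swap each adjacent pair of characters (1↔2, 3↔4, ...), then reverse the string.
"iieqdaydhmues" → "iiqeaddymheus" → "suehmyddaeqii".
(Check on "bxjdjqoasdyuxe": → "xbdjqjaodsuyex" → "xeyusdoajqjdbx" ✓)

suehmyddaeqii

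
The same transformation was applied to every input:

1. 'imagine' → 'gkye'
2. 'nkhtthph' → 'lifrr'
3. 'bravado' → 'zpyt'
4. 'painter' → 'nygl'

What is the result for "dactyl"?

bya

The rule is to shift every letter 2 places backward in the alphabet (wrapping around), then delete the last 3 characters.
"dactyl" → "bya".
(Check on "nkhtthph": → "lifrrfnf" → "lifrr" ✓)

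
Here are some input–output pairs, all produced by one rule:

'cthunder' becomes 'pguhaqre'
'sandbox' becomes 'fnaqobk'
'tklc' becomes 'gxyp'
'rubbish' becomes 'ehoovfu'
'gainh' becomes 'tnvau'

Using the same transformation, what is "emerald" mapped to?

In each case the input is transformed by: shift every letter 13 places forward in the alphabet (wrapping around) — i.e. ROT13.
"emerald" → "rzrenyq".

rzrenyq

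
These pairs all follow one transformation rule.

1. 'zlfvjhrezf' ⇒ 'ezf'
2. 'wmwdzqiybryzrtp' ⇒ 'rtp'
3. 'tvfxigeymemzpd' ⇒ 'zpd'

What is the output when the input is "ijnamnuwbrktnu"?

tnu

What's happening: keep only the last 3 characters.
"ijnamnuwbrktnu" → "tnu".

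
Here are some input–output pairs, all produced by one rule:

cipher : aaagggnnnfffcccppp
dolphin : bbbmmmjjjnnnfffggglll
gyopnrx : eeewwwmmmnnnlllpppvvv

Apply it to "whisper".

uuufffgggqqqnnncccppp

Rule — repeat every character 3 times, then shift every letter 2 places backward in the alphabet (wrapping around).
"whisper" → "wwwhhhiiissspppeeerrr" → "uuufffgggqqqnnncccppp".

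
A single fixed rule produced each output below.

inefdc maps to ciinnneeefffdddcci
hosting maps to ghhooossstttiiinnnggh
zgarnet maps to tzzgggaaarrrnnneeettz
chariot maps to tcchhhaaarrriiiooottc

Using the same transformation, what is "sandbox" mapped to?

In each case the input is transformed by: repeat every character 3 times, then swap the first and last characters.
Starting from "sandbox": after the first operation, "sssaaannndddbbboooxxx"; after the second, "xssaaannndddbbboooxxs".

xssaaannndddbbboooxxs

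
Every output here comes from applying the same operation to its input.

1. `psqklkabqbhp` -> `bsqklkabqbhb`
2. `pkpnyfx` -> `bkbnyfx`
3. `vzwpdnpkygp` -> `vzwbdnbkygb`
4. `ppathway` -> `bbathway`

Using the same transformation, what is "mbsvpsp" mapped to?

What's happening: replace every "p" with "b".
For "mbsvpsp" the result is "mbsvbsb".

mbsvbsb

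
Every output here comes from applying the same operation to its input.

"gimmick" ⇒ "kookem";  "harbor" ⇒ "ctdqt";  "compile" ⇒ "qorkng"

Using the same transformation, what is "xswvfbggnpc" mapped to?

uyxhdiipre

What's happening: delete the first character, then shift every letter 2 places forward in the alphabet (wrapping around).
For "xswvfbggnpc", step one produces "swvfbggnpc"; step two turns that into "uyxhdiipre".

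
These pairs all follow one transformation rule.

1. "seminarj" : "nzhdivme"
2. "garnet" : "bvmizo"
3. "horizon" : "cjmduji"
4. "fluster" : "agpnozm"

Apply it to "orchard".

The rule is to shift every letter 5 places backward in the alphabet (wrapping around).
So "orchard" becomes "jmxcvmy".

jmxcvmy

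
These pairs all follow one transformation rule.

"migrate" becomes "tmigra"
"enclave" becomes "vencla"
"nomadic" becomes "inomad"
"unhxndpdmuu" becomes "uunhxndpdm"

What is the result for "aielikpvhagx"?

gaielikpvha

The transformation: delete the last character, then move the last character to the front.
For "aielikpvhagx", step one produces "aielikpvhag"; step two turns that into "gaielikpvha".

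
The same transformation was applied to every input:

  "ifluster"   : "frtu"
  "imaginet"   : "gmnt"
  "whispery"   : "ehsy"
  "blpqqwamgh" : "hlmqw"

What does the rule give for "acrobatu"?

Rule — keep every other character starting from the second (positions 2nd, 4th, 6th, ...), then sort the characters into alphabetical order.
Applying both steps to "acrobatu": "coau", then "acou".

acou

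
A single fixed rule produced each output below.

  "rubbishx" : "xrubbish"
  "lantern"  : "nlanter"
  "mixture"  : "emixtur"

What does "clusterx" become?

xcluster

The rule is to move the last character to the front.
Doing the same to "clusterx": "xcluster".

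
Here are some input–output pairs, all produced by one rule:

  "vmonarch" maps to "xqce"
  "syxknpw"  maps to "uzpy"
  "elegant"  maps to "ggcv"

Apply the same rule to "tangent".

In each case the input is transformed by: shift every letter 2 places forward in the alphabet (wrapping around), then keep every other character starting from the first (positions 1st, 3rd, 5th, ...).
Applying both steps to "tangent": "vcpigpv", then "vpgv".

vpgv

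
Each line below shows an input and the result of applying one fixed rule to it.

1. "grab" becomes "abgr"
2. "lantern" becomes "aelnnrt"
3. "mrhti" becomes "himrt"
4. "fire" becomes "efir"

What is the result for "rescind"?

cdeinrs

The rule is to sort the characters into alphabetical order.
So "rescind" becomes "cdeinrs".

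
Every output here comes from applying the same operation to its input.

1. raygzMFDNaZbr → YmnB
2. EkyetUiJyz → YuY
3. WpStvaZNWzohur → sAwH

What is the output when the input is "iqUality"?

uI

Rule — keep one character in every 3, starting at position 3 (positions 3rd, 6th, 9th, ...), then flip the case of every letter.
On "iqUality": the first step gives "Ui", and the second then gives "uI".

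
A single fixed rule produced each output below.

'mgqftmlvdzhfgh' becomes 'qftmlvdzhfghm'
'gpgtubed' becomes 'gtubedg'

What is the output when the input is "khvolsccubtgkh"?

Looking at the pairs, the operation is to move the first character to the end, then delete the first character.
"khvolsccubtgkh" → "hvolsccubtgkhk" → "volsccubtgkhk".
(Check on "gpgtubed": → "pgtubedg" → "gtubedg" ✓)

volsccubtgkhk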